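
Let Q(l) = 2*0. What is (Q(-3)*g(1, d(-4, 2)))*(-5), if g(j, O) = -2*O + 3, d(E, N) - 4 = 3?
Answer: 0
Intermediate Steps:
Q(l) = 0
d(E, N) = 7 (d(E, N) = 4 + 3 = 7)
g(j, O) = 3 - 2*O
(Q(-3)*g(1, d(-4, 2)))*(-5) = (0*(3 - 2*7))*(-5) = (0*(3 - 14))*(-5) = (0*(-11))*(-5) = 0*(-5) = 0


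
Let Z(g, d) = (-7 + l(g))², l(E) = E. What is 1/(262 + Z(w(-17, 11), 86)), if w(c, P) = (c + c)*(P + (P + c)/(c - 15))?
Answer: 64/9620569 ≈ 6.6524e-6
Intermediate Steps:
w(c, P) = 2*c*(P + (P + c)/(-15 + c)) (w(c, P) = (2*c)*(P + (P + c)/(-15 + c)) = 2*c*(P + (P + c)/(-15 + c)))
Z(g, d) = (-7 + g)²
1/(262 + Z(w(-17, 11), 86)) = 1/(262 + (-7 + 2*(-17)*(-17 - 14*11 + 11*(-17))/(-15 - 17))²) = 1/(262 + (-7 + 2*(-17)*(-17 - 154 - 187)/(-32))²) = 1/(262 + (-7 + 2*(-17)*(-1/32)*(-358))²) = 1/(262 + (-7 - 3043/8)²) = 1/(262 + (-3099/8)²) = 1/(262 + 9603801/64) = 1/(9620569/64) = 64/9620569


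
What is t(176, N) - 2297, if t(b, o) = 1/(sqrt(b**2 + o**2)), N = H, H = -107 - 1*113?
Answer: -2297 + sqrt(41)/1804 ≈ -2297.0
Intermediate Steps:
H = -220 (H = -107 - 113 = -220)
N = -220
t(b, o) = 1/sqrt(b**2 + o**2)
t(176, N) - 2297 = 1/sqrt(176**2 + (-220)**2) - 2297 = 1/sqrt(30976 + 48400) - 2297 = 1/sqrt(79376) - 2297 = sqrt(41)/1804 - 2297 = -2297 + sqrt(41)/1804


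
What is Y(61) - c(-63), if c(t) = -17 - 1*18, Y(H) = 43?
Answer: 78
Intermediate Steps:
c(t) = -35 (c(t) = -17 - 18 = -35)
Y(61) - c(-63) = 43 - 1*(-35) = 43 + 35 = 78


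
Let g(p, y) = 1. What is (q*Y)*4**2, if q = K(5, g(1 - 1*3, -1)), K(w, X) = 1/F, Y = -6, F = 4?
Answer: -24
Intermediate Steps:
K(w, X) = 1/4
q = 1/4 ≈ 0.25000
(q*Y)*4**2 = ((1/4)*(-6))*4**2 = -3/2*16 = -24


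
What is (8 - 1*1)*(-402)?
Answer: -2814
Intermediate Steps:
(8 - 1*1)*(-402) = (8 - 1)*(-402) = 7*(-402) = -2814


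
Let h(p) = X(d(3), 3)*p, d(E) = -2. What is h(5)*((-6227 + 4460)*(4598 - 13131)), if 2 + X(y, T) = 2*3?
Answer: 301556220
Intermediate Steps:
X(y, T) = 4 (X(y, T) = -2 + 2*3 = -2 + 6 = 4)
h(p) = 4*p
h(5)*((-6227 + 4460)*(4598 - 13131)) = (4*5)*((-6227 + 4460)*(4598 - 13131)) = 20*(-1767*(-8533)) = 20*15077811 = 301556220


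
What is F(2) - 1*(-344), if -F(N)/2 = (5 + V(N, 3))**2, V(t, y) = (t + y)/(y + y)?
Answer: 4967/18 ≈ 275.94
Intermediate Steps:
V(t, y) = (t + y)/(2*y) (V(t, y) = (t + y)/((2*y)) = (t + y)*(1/(2*y)) = (t + y)/(2*y))
F(N) = -2*(11/2 + N/6)**2 (F(N) = -2*(5 + (1/2)*(N + 3)/3)**2 = -2*(5 + (1/2)*(1/3)*(3 + N))**2 = -2*(5 + (1/2 + N/6))**2 = -2*(11/2 + N/6)**2)
F(2) - 1*(-344) = -(33 + 2)**2/18 - 1*(-344) = -1/18*35**2 + 344 = -1/18*1225 + 344 = -1225/18 + 344 = 4967/18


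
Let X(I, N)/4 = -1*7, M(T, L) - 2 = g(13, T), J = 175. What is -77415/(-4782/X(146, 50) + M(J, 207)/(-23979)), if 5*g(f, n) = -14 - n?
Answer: -129943399950/286671451 ≈ -453.28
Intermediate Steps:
g(f, n) = -14/5 - n/5 (g(f, n) = (-14 - n)/5 = -14/5 - n/5)
M(T, L) = -⅘ - T/5 (M(T, L) = 2 + (-14/5 - T/5) = -⅘ - T/5)
X(I, N) = -28 (X(I, N) = 4*(-1*7) = 4*(-7) = -28)
-77415/(-4782/X(146, 50) + M(J, 207)/(-23979)) = -77415/(-4782/(-28) + (-⅘ - ⅕*175)/(-23979)) = -77415/(-4782*(-1/28) + (-⅘ - 35)*(-1/23979)) = -77415/(2391/14 - 179/5*(-1/23979)) = -77415/(2391/14 + 179/119895) = -77415/286671451/1678530 = -77415*1678530/286671451 = -129943399950/286671451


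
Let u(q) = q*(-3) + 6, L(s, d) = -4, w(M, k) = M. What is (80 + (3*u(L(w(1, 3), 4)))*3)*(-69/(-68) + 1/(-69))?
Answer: 567853/2346 ≈ 242.05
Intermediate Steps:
u(q) = 6 - 3*q (u(q) = -3*q + 6 = 6 - 3*q)
(80 + (3*u(L(w(1, 3), 4)))*3)*(-69/(-68) + 1/(-69)) = (80 + (3*(6 - 3*(-4)))*3)*(-69/(-68) + 1/(-69)) = (80 + (3*(6 + 12))*3)*(-69*(-1/68) + 1*(-1/69)) = (80 + (3*18)*3)*(69/68 - 1/69) = (80 + 54*3)*(4693/4692) = (80 + 162)*(4693/4692) = 242*(4693/4692) = 567853/2346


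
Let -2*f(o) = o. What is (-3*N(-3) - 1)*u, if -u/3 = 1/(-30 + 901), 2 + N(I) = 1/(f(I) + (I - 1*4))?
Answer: -183/9581 ≈ -0.019100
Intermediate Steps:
f(o) = -o/2
N(I) = -2 + 1/(-4 + I/2) (N(I) = -2 + 1/(-I/2 + (I - 1*4)) = -2 + 1/(-I/2 + (I - 4)) = -2 + 1/(-I/2 + (-4 + I)) = -2 + 1/(-4 + I/2))
u = -3/871 (u = -3/(-30 + 901) = -3/871 ≈ -0.0034443)
(-3*N(-3) - 1)*u = (-6*(9 - 1*(-3))/(-8 - 3) - 1)*(-3/871) = (-6*(9 + 3)/(-11) - 1)*(-3/871) = (-6*(-1)*12/11 - 1)*(-3/871) = (-3*(-24/11) - 1)*(-3/871) = (72/11 - 1)*(-3/871) = (61/11)*(-3/871) = -183/9581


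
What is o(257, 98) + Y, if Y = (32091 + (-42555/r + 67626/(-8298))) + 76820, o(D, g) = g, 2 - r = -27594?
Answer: 1386662603777/12721756 ≈ 1.0900e+5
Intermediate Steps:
r = 27596 (r = 2 - 1*(-27594) = 2 + 27594 = 27596)
Y = 1385415871689/12721756 (Y = (32091 + (-42555/27596 + 67626/(-8298))) + 76820 = (32091 + (-42555*1/27596 + 67626*(-1/8298))) + 76820 = (32091 + (-42555/27596 - 3757/461)) + 76820 = (32091 - 123296027/12721756) + 76820 = 408130575769/12721756 + 76820 = 1385415871689/12721756 ≈ 1.0890e+5)
o(257, 98) + Y = 98 + 1385415871689/12721756 = 1386662603777/12721756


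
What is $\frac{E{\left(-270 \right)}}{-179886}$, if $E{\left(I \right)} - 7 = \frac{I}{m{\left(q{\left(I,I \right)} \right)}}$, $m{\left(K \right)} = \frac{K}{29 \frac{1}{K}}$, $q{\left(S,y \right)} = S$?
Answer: $- \frac{1861}{48569220} \approx -3.8316 \cdot 10^{-5}$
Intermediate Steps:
$m{\left(K \right)} = \frac{K^{2}}{29}$ ($m{\left(K \right)} = K \frac{K}{29} = \frac{K^{2}}{29}$)
$E{\left(I \right)} = 7 + \frac{29}{I}$ ($E{\left(I \right)} = 7 + \frac{I}{\frac{1}{29} I^{2}} = 7 + I \frac{29}{I^{2}} = 7 + \frac{29}{I}$)
$\frac{E{\left(-270 \right)}}{-179886} = \frac{7 + \frac{29}{-270}}{-179886} = \left(7 + 29 \left(- \frac{1}{270}\right)\right) \left(- \frac{1}{179886}\right) = \left(7 - \frac{29}{270}\right) \left(- \frac{1}{179886}\right) = \frac{1861}{270} \left(- \frac{1}{179886}\right) = - \frac{1861}{48569220}$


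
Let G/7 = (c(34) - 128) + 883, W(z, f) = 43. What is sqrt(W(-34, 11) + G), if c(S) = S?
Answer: 11*sqrt(46) ≈ 74.606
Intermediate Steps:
G = 5523 (G = 7*((34 - 128) + 883) = 7*(-94 + 883) = 7*789 = 5523)
sqrt(W(-34, 11) + G) = sqrt(43 + 5523) = sqrt(5566) = 11*sqrt(46)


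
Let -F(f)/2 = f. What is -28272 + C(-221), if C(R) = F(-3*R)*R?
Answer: 264774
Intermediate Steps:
F(f) = -2*f
C(R) = 6*R² (C(R) = (-(-6)*R)*R = (6*R)*R = 6*R²)
-28272 + C(-221) = -28272 + 6*(-221)² = -28272 + 6*48841 = -28272 + 293046 = 264774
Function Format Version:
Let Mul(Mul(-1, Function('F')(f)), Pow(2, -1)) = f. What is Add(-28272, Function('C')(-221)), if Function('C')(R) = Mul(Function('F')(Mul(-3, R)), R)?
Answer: 264774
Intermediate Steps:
Function('F')(f) = Mul(-2, f)
Function('C')(R) = Mul(6, Pow(R, 2)) (Function('C')(R) = Mul(Mul(-2, Mul(-3, R)), R) = Mul(Mul(6, R), R) = Mul(6, Pow(R, 2)))
Add(-28272, Function('C')(-221)) = Add(-28272, Mul(6, Pow(-221, 2))) = Add(-28272, Mul(6, 48841)) = Add(-28272, 293046) = 264774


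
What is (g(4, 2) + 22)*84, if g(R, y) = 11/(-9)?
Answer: 5236/3 ≈ 1745.3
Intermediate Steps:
g(R, y) = -11/9 (g(R, y) = 11*(-1/9) = -11/9)
(g(4, 2) + 22)*84 = (-11/9 + 22)*84 = (187/9)*84 = 5236/3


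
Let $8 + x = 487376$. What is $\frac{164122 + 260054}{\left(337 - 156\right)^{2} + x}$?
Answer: $\frac{424176}{520129} \approx 0.81552$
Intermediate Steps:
$x = 487368$ ($x = -8 + 487376 = 487368$)
$\frac{164122 + 260054}{\left(337 - 156\right)^{2} + x} = \frac{164122 + 260054}{\left(337 - 156\right)^{2} + 487368} = \frac{424176}{181^{2} + 487368} = \frac{424176}{32761 + 487368} = \frac{424176}{520129}$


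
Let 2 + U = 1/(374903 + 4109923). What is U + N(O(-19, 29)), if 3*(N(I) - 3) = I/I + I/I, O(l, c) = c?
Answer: 7474711/4484826 ≈ 1.6667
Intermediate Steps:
U = -8969651/4484826 (U = -2 + 1/(374903 + 4109923) = -2 + 1/4484826 = -8969651/4484826 ≈ -2.0000)
N(I) = 11/3 (N(I) = 3 + (I/I + I/I)/3 = 3 + (1 + 1)/3 = 3 + (⅓)*2 = 3 + ⅔ = 11/3)
U + N(O(-19, 29)) = -8969651/4484826 + 11/3 = 7474711/4484826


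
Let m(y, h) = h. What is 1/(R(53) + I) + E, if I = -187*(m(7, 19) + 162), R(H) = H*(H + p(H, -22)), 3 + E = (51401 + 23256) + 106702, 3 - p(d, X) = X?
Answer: 5388630827/29713 ≈ 1.8136e+5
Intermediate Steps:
p(d, X) = 3 - X
E = 181356 (E = -3 + ((51401 + 23256) + 106702) = -3 + (74657 + 106702) = -3 + 181359 = 181356)
R(H) = H*(25 + H) (R(H) = H*(H + (3 - 1*(-22))) = H*(H + (3 + 22)) = H*(H + 25) = H*(25 + H))
I = -33847 (I = -187*(19 + 162) = -187*181 = -33847)
1/(R(53) + I) + E = 1/(53*(25 + 53) - 33847) + 181356 = 1/(53*78 - 33847) + 181356 = 1/(4134 - 33847) + 181356 = 1/(-29713) + 181356 = -1/29713 + 181356 = 5388630827/29713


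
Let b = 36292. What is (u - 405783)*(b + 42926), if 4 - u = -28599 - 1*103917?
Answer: -21647348334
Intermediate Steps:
u = 132520 (u = 4 - (-28599 - 1*103917) = 4 - (-28599 - 103917) = 4 - 1*(-132516) = 4 + 132516 = 132520)
(u - 405783)*(b + 42926) = (132520 - 405783)*(36292 + 42926) = -273263*79218 = -21647348334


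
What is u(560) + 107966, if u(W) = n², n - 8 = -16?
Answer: 108030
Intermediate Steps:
n = -8 (n = 8 - 16 = -8)
u(W) = 64 (u(W) = (-8)² = 64)
u(560) + 107966 = 64 + 107966 = 108030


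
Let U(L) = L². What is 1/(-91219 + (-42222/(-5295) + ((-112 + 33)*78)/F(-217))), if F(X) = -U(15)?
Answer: -26475/2414086853 ≈ -1.0967e-5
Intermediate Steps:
F(X) = -225 (F(X) = -1*15² = -1*225 = -225)
1/(-91219 + (-42222/(-5295) + ((-112 + 33)*78)/F(-217))) = 1/(-91219 + (-42222/(-5295) + ((-112 + 33)*78)/(-225))) = 1/(-91219 + (-42222*(-1/5295) - 79*78*(-1/225))) = 1/(-91219 + (14074/1765 - 6162*(-1/225))) = 1/(-91219 + (14074/1765 + 2054/75)) = 1/(-91219 + 936172/26475) = 1/(-2414086853/26475) = -26475/2414086853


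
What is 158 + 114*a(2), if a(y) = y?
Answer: 386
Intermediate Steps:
158 + 114*a(2) = 158 + 114*2 = 158 + 228 = 386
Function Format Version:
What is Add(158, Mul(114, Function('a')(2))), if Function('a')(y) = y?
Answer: 386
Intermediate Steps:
Add(158, Mul(114, Function('a')(2))) = Add(158, Mul(114, 2)) = Add(158, 228) = 386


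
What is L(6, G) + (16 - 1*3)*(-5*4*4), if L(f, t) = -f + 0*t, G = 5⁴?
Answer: -1046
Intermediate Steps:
G = 625
L(f, t) = -f (L(f, t) = -f + 0 = -f)
L(6, G) + (16 - 1*3)*(-5*4*4) = -1*6 + (16 - 1*3)*(-5*4*4) = -6 + (16 - 3)*(-20*4) = -6 + 13*(-80) = -6 - 1040 = -1046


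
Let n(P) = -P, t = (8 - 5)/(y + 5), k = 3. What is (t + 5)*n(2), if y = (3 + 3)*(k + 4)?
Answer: -476/47 ≈ -10.128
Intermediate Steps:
y = 42 (y = (3 + 3)*(3 + 4) = 6*7 = 42)
t = 3/47 (t = (8 - 5)/(42 + 5) = 3/47 ≈ 0.063830)
(t + 5)*n(2) = (3/47 + 5)*(-1*2) = (238/47)*(-2) = -476/47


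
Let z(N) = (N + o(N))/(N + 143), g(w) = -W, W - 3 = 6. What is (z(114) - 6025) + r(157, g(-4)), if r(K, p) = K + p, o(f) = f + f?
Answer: -1510047/257 ≈ -5875.7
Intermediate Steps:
W = 9 (W = 3 + 6 = 9)
o(f) = 2*f
g(w) = -9 (g(w) = -1*9 = -9)
z(N) = 3*N/(143 + N) (z(N) = (N + 2*N)/(N + 143) = (3*N)/(143 + N) = 3*N/(143 + N))
(z(114) - 6025) + r(157, g(-4)) = (3*114/(143 + 114) - 6025) + (157 - 9) = (3*114/257 - 6025) + 148 = (3*114*(1/257) - 6025) + 148 = (342/257 - 6025) + 148 = -1548083/257 + 148 = -1510047/257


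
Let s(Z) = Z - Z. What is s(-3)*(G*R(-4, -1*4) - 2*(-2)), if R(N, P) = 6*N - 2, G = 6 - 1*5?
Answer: 0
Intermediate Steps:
G = 1 (G = 6 - 5 = 1)
s(Z) = 0
R(N, P) = -2 + 6*N
s(-3)*(G*R(-4, -1*4) - 2*(-2)) = 0*(1*(-2 + 6*(-4)) - 2*(-2)) = 0*(1*(-2 - 24) + 4) = 0*(1*(-26) + 4) = 0*(-26 + 4) = 0*(-22) = 0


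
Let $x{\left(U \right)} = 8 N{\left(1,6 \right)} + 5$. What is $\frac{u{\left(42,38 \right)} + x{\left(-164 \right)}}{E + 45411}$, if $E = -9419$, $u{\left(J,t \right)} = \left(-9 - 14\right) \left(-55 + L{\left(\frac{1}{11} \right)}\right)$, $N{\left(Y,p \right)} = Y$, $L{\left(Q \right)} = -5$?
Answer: $\frac{1393}{35992} \approx 0.038703$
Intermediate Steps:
$u{\left(J,t \right)} = 1380$ ($u{\left(J,t \right)} = \left(-9 - 14\right) \left(-55 - 5\right) = \left(-23\right) \left(-60\right) = 1380$)
$x{\left(U \right)} = 13$ ($x{\left(U \right)} = 8 \cdot 1 + 5 = 8 + 5 = 13$)
$\frac{u{\left(42,38 \right)} + x{\left(-164 \right)}}{E + 45411} = \frac{1380 + 13}{-9419 + 45411} = \frac{1393}{35992}$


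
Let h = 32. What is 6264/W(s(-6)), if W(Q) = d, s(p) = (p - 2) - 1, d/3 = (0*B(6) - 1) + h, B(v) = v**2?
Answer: 2088/31 ≈ 67.355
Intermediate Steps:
d = 93 (d = 3*((0*6**2 - 1) + 32) = 3*((0*36 - 1) + 32) = 3*((0 - 1) + 32) = 3*(-1 + 32) = 3*31 = 93)
s(p) = -3 + p (s(p) = (-2 + p) - 1 = -3 + p)
W(Q) = 93
6264/W(s(-6)) = 6264/93 = 6264*(1/93) = 2088/31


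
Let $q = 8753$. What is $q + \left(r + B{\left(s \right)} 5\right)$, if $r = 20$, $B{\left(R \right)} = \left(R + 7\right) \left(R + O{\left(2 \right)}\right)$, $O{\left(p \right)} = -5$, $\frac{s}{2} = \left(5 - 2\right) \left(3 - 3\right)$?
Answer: $8598$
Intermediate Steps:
$s = 0$ ($s = 2 \left(5 - 2\right) \left(3 - 3\right) = 2 \cdot 3 \cdot 0 = 2 \cdot 0 = 0$)
$B{\left(R \right)} = \left(-5 + R\right) \left(7 + R\right)$ ($B{\left(R \right)} = \left(R + 7\right) \left(R - 5\right) = \left(7 + R\right) \left(-5 + R\right) = \left(-5 + R\right) \left(7 + R\right)$)
$q + \left(r + B{\left(s \right)} 5\right) = 8753 + \left(20 + \left(-35 + 0^{2} + 2 \cdot 0\right) 5\right) = 8753 + \left(20 + \left(-35 + 0 + 0\right) 5\right) = 8753 + \left(20 - 175\right) = 8753 - 155 = 8598$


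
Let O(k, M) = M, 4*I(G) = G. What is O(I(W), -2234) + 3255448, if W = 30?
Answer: 3253214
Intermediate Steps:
I(G) = G/4
O(I(W), -2234) + 3255448 = -2234 + 3255448 = 3253214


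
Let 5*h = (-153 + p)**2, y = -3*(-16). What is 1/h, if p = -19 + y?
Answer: 5/15376 ≈ 0.00032518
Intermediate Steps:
y = 48
p = 29 (p = -19 + 48 = 29)
h = 15376/5 (h = (-153 + 29)**2/5 = (1/5)*(-124)**2 = (1/5)*15376 = 15376/5 ≈ 3075.2)
1/h = 1/(15376/5) = 5/15376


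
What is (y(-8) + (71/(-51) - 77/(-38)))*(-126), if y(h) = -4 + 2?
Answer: 55587/323 ≈ 172.10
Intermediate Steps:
y(h) = -2
(y(-8) + (71/(-51) - 77/(-38)))*(-126) = (-2 + (71/(-51) - 77/(-38)))*(-126) = (-2 + (71*(-1/51) - 77*(-1/38)))*(-126) = (-2 + (-71/51 + 77/38))*(-126) = (-2 + 1229/1938)*(-126) = -2647/1938*(-126) = 55587/323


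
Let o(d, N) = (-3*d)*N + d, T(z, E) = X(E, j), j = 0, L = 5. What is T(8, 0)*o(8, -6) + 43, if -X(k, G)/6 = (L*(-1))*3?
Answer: 13723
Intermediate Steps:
X(k, G) = 90 (X(k, G) = -6*5*(-1)*3 = -(-30)*3 = -6*(-15) = 90)
T(z, E) = 90
o(d, N) = d - 3*N*d (o(d, N) = -3*N*d + d = d - 3*N*d)
T(8, 0)*o(8, -6) + 43 = 90*(8*(1 - 3*(-6))) + 43 = 90*(8*(1 + 18)) + 43 = 90*(8*19) + 43 = 90*152 + 43 = 13680 + 43 = 13723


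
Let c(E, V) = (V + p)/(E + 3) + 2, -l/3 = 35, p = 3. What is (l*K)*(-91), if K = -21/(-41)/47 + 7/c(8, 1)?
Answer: 109459875/3854 ≈ 28402.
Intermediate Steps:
l = -105 (l = -3*35 = -105)
c(E, V) = 2 + (3 + V)/(3 + E) (c(E, V) = (V + 3)/(E + 3) + 2 = (3 + V)/(3 + E) + 2 = 2 + (3 + V)/(3 + E))
K = 148925/50102 (K = -21/(-41)/47 + 7/(((9 + 1 + 2*8)/(3 + 8))) = -21*(-1/41)*(1/47) + 7/(((9 + 1 + 16)/11)) = (21/41)*(1/47) + 7/(((1/11)*26)) = 21/1927 + 7/(26/11) = 21/1927 + 7*(11/26) = 21/1927 + 77/26 = 148925/50102 ≈ 2.9724)
(l*K)*(-91) = -105*148925/50102*(-91) = -15637125/50102*(-91) = 109459875/3854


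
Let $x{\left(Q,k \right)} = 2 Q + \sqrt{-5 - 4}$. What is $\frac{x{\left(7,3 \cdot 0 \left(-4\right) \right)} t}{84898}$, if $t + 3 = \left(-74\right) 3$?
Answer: $- \frac{1575}{42449} - \frac{675 i}{84898} \approx -0.037103 - 0.0079507 i$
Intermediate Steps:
$t = -225$ ($t = -3 - 222 = -225$)
$x{\left(Q,k \right)} = 2 Q + 3 i$ ($x{\left(Q,k \right)} = 2 Q + \sqrt{-9} = 2 Q + 3 i$)
$\frac{x{\left(7,3 \cdot 0 \left(-4\right) \right)} t}{84898} = \frac{\left(2 \cdot 7 + 3 i\right) \left(-225\right)}{84898} = \left(14 + 3 i\right) \left(-225\right) \frac{1}{84898} = \left(-3150 - 675 i\right) \frac{1}{84898} = - \frac{1575}{42449} - \frac{675 i}{84898}$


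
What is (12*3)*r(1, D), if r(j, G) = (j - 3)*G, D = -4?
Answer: 288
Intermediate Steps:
r(j, G) = G*(-3 + j) (r(j, G) = (-3 + j)*G = G*(-3 + j))
(12*3)*r(1, D) = (12*3)*(-4*(-3 + 1)) = 36*(-4*(-2)) = 36*8 = 288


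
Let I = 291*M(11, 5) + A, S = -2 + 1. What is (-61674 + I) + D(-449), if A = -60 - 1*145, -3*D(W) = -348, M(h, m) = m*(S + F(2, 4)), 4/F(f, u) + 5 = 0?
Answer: -64382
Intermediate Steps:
S = -1
F(f, u) = -⅘ (F(f, u) = 4/(-5 + 0) = 4/(-5) = 4*(-⅕) = -⅘)
M(h, m) = -9*m/5 (M(h, m) = m*(-1 - ⅘) = m*(-9/5) = -9*m/5)
D(W) = 116 (D(W) = -⅓*(-348) = 116)
A = -205 (A = -60 - 145 = -205)
I = -2824 (I = 291*(-9/5*5) - 205 = 291*(-9) - 205 = -2619 - 205 = -2824)
(-61674 + I) + D(-449) = (-61674 - 2824) + 116 = -64498 + 116 = -64382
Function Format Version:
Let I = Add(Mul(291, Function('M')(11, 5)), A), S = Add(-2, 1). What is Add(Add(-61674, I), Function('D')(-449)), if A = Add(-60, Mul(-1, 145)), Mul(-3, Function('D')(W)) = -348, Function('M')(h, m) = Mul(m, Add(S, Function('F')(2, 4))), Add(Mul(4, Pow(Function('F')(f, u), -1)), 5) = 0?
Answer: -64382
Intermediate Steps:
S = -1
Function('F')(f, u) = Rational(-4, 5) (Function('F')(f, u) = Mul(4, Pow(Add(-5, 0), -1)) = Mul(4, Pow(-5, -1)) = Mul(4, Rational(-1, 5)) = Rational(-4, 5))
Function('M')(h, m) = Mul(Rational(-9, 5), m) (Function('M')(h, m) = Mul(m, Add(-1, Rational(-4, 5))) = Mul(m, Rational(-9, 5)) = Mul(Rational(-9, 5), m))
Function('D')(W) = 116 (Function('D')(W) = Mul(Rational(-1, 3), -348) = 116)
A = -205 (A = Add(-60, -145) = -205)
I = -2824 (I = Add(Mul(291, Mul(Rational(-9, 5), 5)), -205) = Add(Mul(291, -9), -205) = Add(-2619, -205) = -2824)
Add(Add(-61674, I), Function('D')(-449)) = Add(Add(-61674, -2824), 116) = Add(-64498, 116) = -64382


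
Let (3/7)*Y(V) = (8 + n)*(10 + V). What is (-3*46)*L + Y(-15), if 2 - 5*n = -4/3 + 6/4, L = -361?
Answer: 894967/18 ≈ 49720.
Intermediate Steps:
n = 11/30 (n = 2/5 - (-4/3 + 6/4)/5 = 2/5 - (-4*1/3 + 6*(1/4))/5 = 2/5 - (-4/3 + 3/2)/5 = 2/5 - 1/5*1/6 = 2/5 - 1/30 = 11/30 ≈ 0.36667)
Y(V) = 1757/9 + 1757*V/90 (Y(V) = 7*((8 + 11/30)*(10 + V))/3 = 7*(251*(10 + V)/30)/3 = 7*(251/3 + 251*V/30)/3 = 1757/9 + 1757*V/90)
(-3*46)*L + Y(-15) = -3*46*(-361) + (1757/9 + (1757/90)*(-15)) = -138*(-361) + (1757/9 - 1757/6) = 49818 - 1757/18 = 894967/18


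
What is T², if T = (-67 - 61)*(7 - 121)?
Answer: 212926464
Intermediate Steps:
T = 14592 (T = -128*(-114) = 14592)
T² = 14592² = 212926464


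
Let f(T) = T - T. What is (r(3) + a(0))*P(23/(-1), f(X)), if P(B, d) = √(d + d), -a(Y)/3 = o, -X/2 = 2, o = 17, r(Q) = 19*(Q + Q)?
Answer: 0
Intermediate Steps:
r(Q) = 38*Q (r(Q) = 19*(2*Q) = 38*Q)
X = -4 (X = -2*2 = -4)
a(Y) = -51 (a(Y) = -3*17 = -51)
f(T) = 0
P(B, d) = √2*√d (P(B, d) = √(2*d) = √2*√d)
(r(3) + a(0))*P(23/(-1), f(X)) = (38*3 - 51)*(√2*√0) = (114 - 51)*(√2*0) = 63*0 = 0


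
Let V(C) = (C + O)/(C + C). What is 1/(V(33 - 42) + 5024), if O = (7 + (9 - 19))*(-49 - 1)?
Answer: 6/30097 ≈ 0.00019936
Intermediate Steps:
O = 150 (O = (7 - 10)*(-50) = -3*(-50) = 150)
V(C) = (150 + C)/(2*C) (V(C) = (C + 150)/(C + C) = (150 + C)/((2*C)) = (150 + C)*(1/(2*C)) = (150 + C)/(2*C))
1/(V(33 - 42) + 5024) = 1/((150 + (33 - 42))/(2*(33 - 42)) + 5024) = 1/((½)*(150 - 9)/(-9) + 5024) = 1/((½)*(-⅑)*141 + 5024) = 1/(-47/6 + 5024) = 1/(30097/6) = 6/30097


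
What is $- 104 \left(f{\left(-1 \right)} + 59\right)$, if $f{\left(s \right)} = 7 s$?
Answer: $-5408$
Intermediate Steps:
$- 104 \left(f{\left(-1 \right)} + 59\right) = - 104 \left(7 \left(-1\right) + 59\right) = - 104 \left(-7 + 59\right) = \left(-104\right) 52 = -5408$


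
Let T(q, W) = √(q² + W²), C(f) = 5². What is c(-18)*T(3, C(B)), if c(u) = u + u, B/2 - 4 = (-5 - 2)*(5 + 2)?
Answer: -36*√634 ≈ -906.46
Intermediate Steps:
B = -90 (B = 8 + 2*((-5 - 2)*(5 + 2)) = 8 + 2*(-7*7) = 8 + 2*(-49) = 8 - 98 = -90)
C(f) = 25
c(u) = 2*u
T(q, W) = √(W² + q²)
c(-18)*T(3, C(B)) = (2*(-18))*√(25² + 3²) = -36*√(625 + 9) = -36*√634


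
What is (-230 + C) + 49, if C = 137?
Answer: -44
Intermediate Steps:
(-230 + C) + 49 = (-230 + 137) + 49 = -93 + 49 = -44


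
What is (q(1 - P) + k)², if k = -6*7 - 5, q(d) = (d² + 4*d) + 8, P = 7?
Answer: 729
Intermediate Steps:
q(d) = 8 + d² + 4*d
k = -47 (k = -42 - 5 = -47)
(q(1 - P) + k)² = ((8 + (1 - 1*7)² + 4*(1 - 1*7)) - 47)² = ((8 + (1 - 7)² + 4*(1 - 7)) - 47)² = ((8 + (-6)² + 4*(-6)) - 47)² = ((8 + 36 - 24) - 47)² = (20 - 47)² = (-27)² = 729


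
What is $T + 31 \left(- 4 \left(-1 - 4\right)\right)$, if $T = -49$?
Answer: $571$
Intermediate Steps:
$T + 31 \left(- 4 \left(-1 - 4\right)\right) = -49 + 31 \left(- 4 \left(-1 - 4\right)\right) = -49 + 31 \left(\left(-4\right) \left(-5\right)\right) = -49 + 31 \cdot 20 = -49 + 620 = 571$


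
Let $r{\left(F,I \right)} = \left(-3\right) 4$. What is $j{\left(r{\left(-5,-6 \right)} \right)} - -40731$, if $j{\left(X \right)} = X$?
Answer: $40719$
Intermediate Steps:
$r{\left(F,I \right)} = -12$
$j{\left(r{\left(-5,-6 \right)} \right)} - -40731 = -12 - -40731 = -12 + 40731 = 40719$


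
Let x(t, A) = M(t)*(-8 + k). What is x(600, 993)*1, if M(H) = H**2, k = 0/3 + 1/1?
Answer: -2520000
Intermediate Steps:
k = 1 (k = 0*(1/3) + 1*1 = 0 + 1 = 1)
x(t, A) = -7*t**2 (x(t, A) = t**2*(-8 + 1) = t**2*(-7) = -7*t**2)
x(600, 993)*1 = -7*600**2*1 = -7*360000*1 = -2520000*1 = -2520000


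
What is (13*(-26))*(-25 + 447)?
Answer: -142636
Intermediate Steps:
(13*(-26))*(-25 + 447) = -338*422 = -142636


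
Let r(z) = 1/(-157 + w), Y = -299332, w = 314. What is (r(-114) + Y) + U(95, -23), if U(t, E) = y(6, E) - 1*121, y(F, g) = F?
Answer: -47013178/157 ≈ -2.9945e+5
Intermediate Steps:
U(t, E) = -115 (U(t, E) = 6 - 1*121 = 6 - 121 = -115)
r(z) = 1/157 (r(z) = 1/(-157 + 314) = 1/157)
(r(-114) + Y) + U(95, -23) = (1/157 - 299332) - 115 = -46995123/157 - 115 = -47013178/157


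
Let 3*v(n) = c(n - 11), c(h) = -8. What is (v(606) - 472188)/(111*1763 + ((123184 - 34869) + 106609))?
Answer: -1416572/1171851 ≈ -1.2088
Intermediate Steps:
v(n) = -8/3 (v(n) = (1/3)*(-8) = -8/3)
(v(606) - 472188)/(111*1763 + ((123184 - 34869) + 106609)) = (-8/3 - 472188)/(111*1763 + ((123184 - 34869) + 106609)) = -1416572/(3*(195693 + (88315 + 106609))) = -1416572/(3*(195693 + 194924)) = -1416572/3/390617 = -1416572/3*1/390617 = -1416572/1171851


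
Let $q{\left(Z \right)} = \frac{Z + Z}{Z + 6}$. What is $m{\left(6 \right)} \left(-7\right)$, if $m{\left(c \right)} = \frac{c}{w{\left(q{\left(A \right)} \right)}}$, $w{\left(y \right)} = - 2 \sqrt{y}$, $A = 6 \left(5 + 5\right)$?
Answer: $\frac{21 \sqrt{55}}{10} \approx 15.574$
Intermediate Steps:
$A = 60$ ($A = 6 \cdot 10 = 60$)
$q{\left(Z \right)} = \frac{2 Z}{6 + Z}$
$m{\left(c \right)} = - \frac{c \sqrt{55}}{20}$ ($m{\left(c \right)} = \frac{c}{\left(-2\right) \sqrt{2 \cdot 60 \frac{1}{6 + 60}}} = \frac{c}{\left(-2\right) \sqrt{2 \cdot 60 \cdot \frac{1}{66}}} = \frac{c}{\left(-2\right) \sqrt{\frac{20}{11}}} = \frac{c}{\left(-2\right) \frac{2 \sqrt{55}}{11}} = \frac{c}{\left(- \frac{4}{11}\right) \sqrt{55}} = c \left(- \frac{\sqrt{55}}{20}\right) = - \frac{c \sqrt{55}}{20}$)
$m{\left(6 \right)} \left(-7\right) = \left(- \frac{1}{20}\right) 6 \sqrt{55} \left(-7\right) = - \frac{3 \sqrt{55}}{10} \left(-7\right) = \frac{21 \sqrt{55}}{10}$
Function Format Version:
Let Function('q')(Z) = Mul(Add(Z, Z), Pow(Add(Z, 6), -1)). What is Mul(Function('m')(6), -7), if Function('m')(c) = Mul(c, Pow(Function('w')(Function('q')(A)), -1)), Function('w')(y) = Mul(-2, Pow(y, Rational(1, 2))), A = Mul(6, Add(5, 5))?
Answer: Mul(Rational(21, 10), Pow(55, Rational(1, 2))) ≈ 15.574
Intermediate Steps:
A = 60 (A = Mul(6, 10) = 60)
Function('q')(Z) = Mul(2, Z, Pow(Add(6, Z), -1)) (Function('q')(Z) = Mul(Mul(2, Z), Pow(Add(6, Z), -1)) = Mul(2, Z, Pow(Add(6, Z), -1)))
Function('m')(c) = Mul(Rational(-1, 20), c, Pow(55, Rational(1, 2))) (Function('m')(c) = Mul(c, Pow(Mul(-2, Pow(Mul(2, 60, Pow(Add(6, 60), -1)), Rational(1, 2))), -1)) = Mul(c, Pow(Mul(-2, Pow(Mul(2, 60, Pow(66, -1)), Rational(1, 2))), -1)) = Mul(c, Pow(Mul(-2, Pow(Mul(2, 60, Rational(1, 66)), Rational(1, 2))), -1)) = Mul(c, Pow(Mul(-2, Pow(Rational(20, 11), Rational(1, 2))), -1)) = Mul(c, Pow(Mul(-2, Mul(Rational(2, 11), Pow(55, Rational(1, 2)))), -1)) = Mul(c, Pow(Mul(Rational(-4, 11), Pow(55, Rational(1, 2))), -1)) = Mul(c, Mul(Rational(-1, 20), Pow(55, Rational(1, 2)))) = Mul(Rational(-1, 20), c, Pow(55, Rational(1, 2))))
Mul(Function('m')(6), -7) = Mul(Mul(Rational(-1, 20), 6, Pow(55, Rational(1, 2))), -7) = Mul(Mul(Rational(-3, 10), Pow(55, Rational(1, 2))), -7) = Mul(Rational(21, 10), Pow(55, Rational(1, 2)))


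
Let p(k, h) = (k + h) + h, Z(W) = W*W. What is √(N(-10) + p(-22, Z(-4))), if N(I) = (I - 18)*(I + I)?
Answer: √570 ≈ 23.875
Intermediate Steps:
Z(W) = W²
N(I) = 2*I*(-18 + I) (N(I) = (-18 + I)*(2*I) = 2*I*(-18 + I))
p(k, h) = k + 2*h (p(k, h) = (h + k) + h = k + 2*h)
√(N(-10) + p(-22, Z(-4))) = √(2*(-10)*(-18 - 10) + (-22 + 2*(-4)²)) = √(2*(-10)*(-28) + (-22 + 2*16)) = √(560 + (-22 + 32)) = √(560 + 10) = √570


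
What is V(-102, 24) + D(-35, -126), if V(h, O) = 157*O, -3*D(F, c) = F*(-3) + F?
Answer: 11234/3 ≈ 3744.7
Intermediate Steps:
D(F, c) = 2*F/3 (D(F, c) = -(F*(-3) + F)/3 = -(-3*F + F)/3 = -(-2)*F/3 = 2*F/3)
V(-102, 24) + D(-35, -126) = 157*24 + (2/3)*(-35) = 3768 - 70/3 = 11234/3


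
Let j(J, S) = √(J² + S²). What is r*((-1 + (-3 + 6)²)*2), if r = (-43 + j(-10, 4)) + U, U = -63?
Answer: -1696 + 32*√29 ≈ -1523.7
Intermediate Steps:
r = -106 + 2*√29 (r = (-43 + √((-10)² + 4²)) - 63 = (-43 + √(100 + 16)) - 63 = (-43 + √116) - 63 = (-43 + 2*√29) - 63 = -106 + 2*√29 ≈ -95.230)
r*((-1 + (-3 + 6)²)*2) = (-106 + 2*√29)*((-1 + (-3 + 6)²)*2) = (-106 + 2*√29)*((-1 + 3²)*2) = (-106 + 2*√29)*((-1 + 9)*2) = (-106 + 2*√29)*(8*2) = (-106 + 2*√29)*16 = -1696 + 32*√29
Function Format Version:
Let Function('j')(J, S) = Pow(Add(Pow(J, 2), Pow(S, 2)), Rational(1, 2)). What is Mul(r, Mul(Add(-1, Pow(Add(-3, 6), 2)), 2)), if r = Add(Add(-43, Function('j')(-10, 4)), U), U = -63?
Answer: Add(-1696, Mul(32, Pow(29, Rational(1, 2)))) ≈ -1523.7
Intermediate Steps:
r = Add(-106, Mul(2, Pow(29, Rational(1, 2)))) (r = Add(Add(-43, Pow(Add(Pow(-10, 2), Pow(4, 2)), Rational(1, 2))), -63) = Add(Add(-43, Pow(Add(100, 16), Rational(1, 2))), -63) = Add(Add(-43, Pow(116, Rational(1, 2))), -63) = Add(Add(-43, Mul(2, Pow(29, Rational(1, 2)))), -63) = Add(-106, Mul(2, Pow(29, Rational(1, 2)))) ≈ -95.230)
Mul(r, Mul(Add(-1, Pow(Add(-3, 6), 2)), 2)) = Mul(Add(-106, Mul(2, Pow(29, Rational(1, 2)))), Mul(Add(-1, Pow(Add(-3, 6), 2)), 2)) = Mul(Add(-106, Mul(2, Pow(29, Rational(1, 2)))), Mul(Add(-1, Pow(3, 2)), 2)) = Mul(Add(-106, Mul(2, Pow(29, Rational(1, 2)))), Mul(Add(-1, 9), 2)) = Mul(Add(-106, Mul(2, Pow(29, Rational(1, 2)))), Mul(8, 2)) = Mul(Add(-106, Mul(2, Pow(29, Rational(1, 2)))), 16) = Add(-1696, Mul(32, Pow(29, Rational(1, 2))))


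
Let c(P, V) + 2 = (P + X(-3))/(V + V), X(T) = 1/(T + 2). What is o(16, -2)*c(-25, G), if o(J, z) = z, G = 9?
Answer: 62/9 ≈ 6.8889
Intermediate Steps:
X(T) = 1/(2 + T)
c(P, V) = -2 + (-1 + P)/(2*V) (c(P, V) = -2 + (P + 1/(2 - 3))/(V + V) = -2 + (P + 1/(-1))/((2*V)) = -2 + (P - 1)*(1/(2*V)) = -2 + (-1 + P)*(1/(2*V)) = -2 + (-1 + P)/(2*V))
o(16, -2)*c(-25, G) = -(-1 - 25 - 4*9)/9 = -(-1 - 25 - 36)/9 = -(-62)/9 = -2*(-31/9) = 62/9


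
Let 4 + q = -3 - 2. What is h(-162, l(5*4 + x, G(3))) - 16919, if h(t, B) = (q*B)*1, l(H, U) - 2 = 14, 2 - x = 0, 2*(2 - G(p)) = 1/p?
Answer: -17063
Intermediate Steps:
G(p) = 2 - 1/(2*p)
x = 2 (x = 2 - 1*0 = 2 + 0 = 2)
q = -9 (q = -4 + (-3 - 2) = -4 - 5 = -9)
l(H, U) = 16 (l(H, U) = 2 + 14 = 16)
h(t, B) = -9*B (h(t, B) = -9*B*1 = -9*B)
h(-162, l(5*4 + x, G(3))) - 16919 = -9*16 - 16919 = -144 - 16919 = -17063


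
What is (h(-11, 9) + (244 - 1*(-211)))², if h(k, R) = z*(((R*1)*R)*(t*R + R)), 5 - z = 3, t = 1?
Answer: 11363641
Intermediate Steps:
z = 2 (z = 5 - 1*3 = 5 - 3 = 2)
h(k, R) = 4*R³ (h(k, R) = 2*(((R*1)*R)*(1*R + R)) = 2*((R*R)*(R + R)) = 2*(R²*(2*R)) = 2*(2*R³) = 4*R³)
(h(-11, 9) + (244 - 1*(-211)))² = (4*9³ + (244 - 1*(-211)))² = (4*729 + (244 + 211))² = (2916 + 455)² = 3371² = 11363641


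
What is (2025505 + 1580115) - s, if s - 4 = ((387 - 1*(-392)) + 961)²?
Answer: 578016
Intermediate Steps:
s = 3027604 (s = 4 + ((387 - 1*(-392)) + 961)² = 4 + ((387 + 392) + 961)² = 4 + (779 + 961)² = 4 + 1740² = 4 + 3027600 = 3027604)
(2025505 + 1580115) - s = (2025505 + 1580115) - 1*3027604 = 3605620 - 3027604 = 578016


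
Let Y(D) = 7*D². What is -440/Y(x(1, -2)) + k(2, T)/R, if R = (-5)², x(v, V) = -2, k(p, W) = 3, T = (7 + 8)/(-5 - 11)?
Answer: -2729/175 ≈ -15.594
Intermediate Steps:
T = -15/16 (T = 15/(-16) = 15*(-1/16) = -15/16 ≈ -0.93750)
R = 25
-440/Y(x(1, -2)) + k(2, T)/R = -440/(7*(-2)²) + 3/25 = -440/(7*4) + 3*(1/25) = -440/28 + 3/25 = -440*1/28 + 3/25 = -110/7 + 3/25 = -2729/175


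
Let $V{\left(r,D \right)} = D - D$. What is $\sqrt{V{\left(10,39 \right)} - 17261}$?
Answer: $i \sqrt{17261} \approx 131.38 i$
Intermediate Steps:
$V{\left(r,D \right)} = 0$
$\sqrt{V{\left(10,39 \right)} - 17261} = \sqrt{0 - 17261} = \sqrt{-17261} = i \sqrt{17261}$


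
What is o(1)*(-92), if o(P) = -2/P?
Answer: 184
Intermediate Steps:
o(1)*(-92) = -2/1*(-92) = -2*1*(-92) = -2*(-92) = 184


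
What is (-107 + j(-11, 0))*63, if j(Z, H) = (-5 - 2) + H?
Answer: -7182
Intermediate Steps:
j(Z, H) = -7 + H
(-107 + j(-11, 0))*63 = (-107 + (-7 + 0))*63 = (-107 - 7)*63 = -114*63 = -7182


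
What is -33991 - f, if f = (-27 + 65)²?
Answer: -35435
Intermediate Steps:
f = 1444 (f = 38² = 1444)
-33991 - f = -33991 - 1*1444 = -33991 - 1444 = -35435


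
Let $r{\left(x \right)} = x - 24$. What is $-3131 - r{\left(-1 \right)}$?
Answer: $-3106$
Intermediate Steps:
$r{\left(x \right)} = -24 + x$
$-3131 - r{\left(-1 \right)} = -3131 - \left(-24 - 1\right) = -3131 - -25 = -3131 + 25 = -3106$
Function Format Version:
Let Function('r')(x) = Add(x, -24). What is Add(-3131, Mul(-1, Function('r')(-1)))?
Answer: -3106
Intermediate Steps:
Function('r')(x) = Add(-24, x)
Add(-3131, Mul(-1, Function('r')(-1))) = Add(-3131, Mul(-1, Add(-24, -1))) = Add(-3131, Mul(-1, -25)) = Add(-3131, 25) = -3106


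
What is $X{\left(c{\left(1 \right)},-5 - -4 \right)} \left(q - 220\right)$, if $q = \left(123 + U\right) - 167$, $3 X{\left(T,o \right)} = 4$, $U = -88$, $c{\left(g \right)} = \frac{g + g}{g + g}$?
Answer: $- \frac{1408}{3} \approx -469.33$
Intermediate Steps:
$c{\left(g \right)} = 1$ ($c{\left(g \right)} = \frac{2 g}{2 g} = 2 g \frac{1}{2 g} = 1$)
$X{\left(T,o \right)} = \frac{4}{3}$ ($X{\left(T,o \right)} = \frac{1}{3} \cdot 4 = \frac{4}{3}$)
$q = -132$ ($q = \left(123 - 88\right) - 167 = 35 - 167 = -132$)
$X{\left(c{\left(1 \right)},-5 - -4 \right)} \left(q - 220\right) = \frac{4 \left(-132 - 220\right)}{3} = \frac{4}{3} \left(-352\right) = - \frac{1408}{3}$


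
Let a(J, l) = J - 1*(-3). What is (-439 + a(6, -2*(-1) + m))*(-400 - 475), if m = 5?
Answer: 376250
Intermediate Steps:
a(J, l) = 3 + J (a(J, l) = J + 3 = 3 + J)
(-439 + a(6, -2*(-1) + m))*(-400 - 475) = (-439 + (3 + 6))*(-400 - 475) = (-439 + 9)*(-875) = -430*(-875) = 376250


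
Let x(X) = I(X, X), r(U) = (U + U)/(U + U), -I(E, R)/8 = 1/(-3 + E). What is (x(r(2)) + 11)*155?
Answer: 2325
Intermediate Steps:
I(E, R) = -8/(-3 + E)
r(U) = 1 (r(U) = (2*U)/((2*U)) = (2*U)*(1/(2*U)) = 1)
x(X) = -8/(-3 + X)
(x(r(2)) + 11)*155 = (-8/(-3 + 1) + 11)*155 = (-8/(-2) + 11)*155 = (-8*(-½) + 11)*155 = (4 + 11)*155 = 15*155 = 2325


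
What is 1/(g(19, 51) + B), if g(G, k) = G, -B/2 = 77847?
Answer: -1/155675 ≈ -6.4236e-6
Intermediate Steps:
B = -155694 (B = -2*77847 = -155694)
1/(g(19, 51) + B) = 1/(19 - 155694) = 1/(-155675) = -1/155675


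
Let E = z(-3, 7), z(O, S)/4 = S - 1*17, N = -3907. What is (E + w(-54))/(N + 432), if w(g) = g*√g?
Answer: 8/695 + 162*I*√6/3475 ≈ 0.011511 + 0.11419*I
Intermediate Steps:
w(g) = g^(3/2)
z(O, S) = -68 + 4*S (z(O, S) = 4*(S - 1*17) = 4*(S - 17) = 4*(-17 + S) = -68 + 4*S)
E = -40 (E = -68 + 4*7 = -68 + 28 = -40)
(E + w(-54))/(N + 432) = (-40 + (-54)^(3/2))/(-3907 + 432) = (-40 - 162*I*√6)/(-3475) = (-40 - 162*I*√6)*(-1/3475) = 8/695 + 162*I*√6/3475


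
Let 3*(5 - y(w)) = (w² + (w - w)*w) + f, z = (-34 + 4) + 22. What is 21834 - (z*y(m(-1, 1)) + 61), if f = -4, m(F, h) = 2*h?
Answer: 21813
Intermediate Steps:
z = -8 (z = -30 + 22 = -8)
y(w) = 19/3 - w²/3 (y(w) = 5 - ((w² + (w - w)*w) - 4)/3 = 5 - ((w² + 0*w) - 4)/3 = 5 - ((w² + 0) - 4)/3 = 5 - (w² - 4)/3 = 5 - (-4 + w²)/3 = 5 + (4/3 - w²/3) = 19/3 - w²/3)
21834 - (z*y(m(-1, 1)) + 61) = 21834 - (-8*(19/3 - (2*1)²/3) + 61) = 21834 - (-8*(19/3 - ⅓*2²) + 61) = 21834 - (-8*(19/3 - ⅓*4) + 61) = 21834 - (-8*(19/3 - 4/3) + 61) = 21834 - (-8*5 + 61) = 21834 - (-40 + 61) = 21834 - 1*21 = 21834 - 21 = 21813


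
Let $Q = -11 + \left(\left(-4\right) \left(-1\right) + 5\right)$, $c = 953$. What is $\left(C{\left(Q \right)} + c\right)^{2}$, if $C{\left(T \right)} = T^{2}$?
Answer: $915849$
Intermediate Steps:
$Q = -2$ ($Q = -11 + \left(4 + 5\right) = -11 + 9 = -2$)
$\left(C{\left(Q \right)} + c\right)^{2} = \left(\left(-2\right)^{2} + 953\right)^{2} = \left(4 + 953\right)^{2} = 957^{2} = 915849$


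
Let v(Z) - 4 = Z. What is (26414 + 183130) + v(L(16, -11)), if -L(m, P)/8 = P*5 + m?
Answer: 209860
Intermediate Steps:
L(m, P) = -40*P - 8*m (L(m, P) = -8*(P*5 + m) = -8*(5*P + m) = -8*(m + 5*P) = -40*P - 8*m)
v(Z) = 4 + Z
(26414 + 183130) + v(L(16, -11)) = (26414 + 183130) + (4 + (-40*(-11) - 8*16)) = 209544 + (4 + (440 - 128)) = 209544 + (4 + 312) = 209544 + 316 = 209860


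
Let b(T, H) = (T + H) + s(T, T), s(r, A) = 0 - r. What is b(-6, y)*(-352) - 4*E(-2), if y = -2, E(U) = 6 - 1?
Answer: 684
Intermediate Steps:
E(U) = 5
s(r, A) = -r
b(T, H) = H (b(T, H) = (T + H) - T = (H + T) - T = H)
b(-6, y)*(-352) - 4*E(-2) = -2*(-352) - 4*5 = 704 - 20 = 684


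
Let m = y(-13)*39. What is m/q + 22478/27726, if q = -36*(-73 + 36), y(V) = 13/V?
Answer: 534433/683908 ≈ 0.78144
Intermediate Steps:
m = -39 (m = (13/(-13))*39 = (13*(-1/13))*39 = -1*39 = -39)
q = 1332 (q = -36*(-37) = 1332)
m/q + 22478/27726 = -39/1332 + 22478/27726 = -39*1/1332 + 22478*(1/27726) = -13/444 + 11239/13863 = 534433/683908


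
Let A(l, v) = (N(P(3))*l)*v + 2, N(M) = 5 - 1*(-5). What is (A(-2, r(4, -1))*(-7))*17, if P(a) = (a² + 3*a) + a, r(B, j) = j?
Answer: -2618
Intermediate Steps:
P(a) = a² + 4*a
N(M) = 10 (N(M) = 5 + 5 = 10)
A(l, v) = 2 + 10*l*v (A(l, v) = (10*l)*v + 2 = 10*l*v + 2 = 2 + 10*l*v)
(A(-2, r(4, -1))*(-7))*17 = ((2 + 10*(-2)*(-1))*(-7))*17 = ((2 + 20)*(-7))*17 = (22*(-7))*17 = -154*17 = -2618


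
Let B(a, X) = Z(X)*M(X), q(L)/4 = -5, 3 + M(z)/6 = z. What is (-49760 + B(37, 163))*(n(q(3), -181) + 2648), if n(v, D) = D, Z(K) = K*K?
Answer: 62801136160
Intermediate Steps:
Z(K) = K²
M(z) = -18 + 6*z
q(L) = -20 (q(L) = 4*(-5) = -20)
B(a, X) = X²*(-18 + 6*X)
(-49760 + B(37, 163))*(n(q(3), -181) + 2648) = (-49760 + 6*163²*(-3 + 163))*(-181 + 2648) = (-49760 + 6*26569*160)*2467 = (-49760 + 25506240)*2467 = 25456480*2467 = 62801136160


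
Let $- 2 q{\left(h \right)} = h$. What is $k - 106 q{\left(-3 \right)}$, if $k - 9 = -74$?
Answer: $-224$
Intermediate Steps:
$k = -65$ ($k = 9 - 74 = -65$)
$q{\left(h \right)} = - \frac{h}{2}$
$k - 106 q{\left(-3 \right)} = -65 - 106 \left(\left(- \frac{1}{2}\right) \left(-3\right)\right) = -65 - 159 = -224$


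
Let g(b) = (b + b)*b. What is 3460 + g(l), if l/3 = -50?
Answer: 48460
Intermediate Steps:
l = -150 (l = 3*(-50) = -150)
g(b) = 2*b**2 (g(b) = (2*b)*b = 2*b**2)
3460 + g(l) = 3460 + 2*(-150)**2 = 3460 + 2*22500 = 3460 + 45000 = 48460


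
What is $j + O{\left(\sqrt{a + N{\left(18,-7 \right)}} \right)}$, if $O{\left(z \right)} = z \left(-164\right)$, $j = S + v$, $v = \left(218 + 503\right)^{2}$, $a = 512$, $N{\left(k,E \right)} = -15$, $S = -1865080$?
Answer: $-1345239 - 164 \sqrt{497} \approx -1.3489 \cdot 10^{6}$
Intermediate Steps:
$v = 519841$ ($v = 721^{2} = 519841$)
$j = -1345239$ ($j = -1865080 + 519841 = -1345239$)
$O{\left(z \right)} = - 164 z$
$j + O{\left(\sqrt{a + N{\left(18,-7 \right)}} \right)} = -1345239 - 164 \sqrt{512 - 15} = -1345239 - 164 \sqrt{497}$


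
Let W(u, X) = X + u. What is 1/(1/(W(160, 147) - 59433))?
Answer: -59126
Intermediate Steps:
1/(1/(W(160, 147) - 59433)) = 1/(1/((147 + 160) - 59433)) = 1/(1/(307 - 59433)) = 1/(1/(-59126)) = 1/(-1/59126) = -59126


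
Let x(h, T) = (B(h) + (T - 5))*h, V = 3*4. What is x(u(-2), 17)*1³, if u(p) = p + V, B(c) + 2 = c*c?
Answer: 1100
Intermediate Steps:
V = 12
B(c) = -2 + c² (B(c) = -2 + c*c = -2 + c²)
u(p) = 12 + p (u(p) = p + 12 = 12 + p)
x(h, T) = h*(-7 + T + h²) (x(h, T) = ((-2 + h²) + (T - 5))*h = ((-2 + h²) + (-5 + T))*h = (-7 + T + h²)*h = h*(-7 + T + h²))
x(u(-2), 17)*1³ = ((12 - 2)*(-7 + 17 + (12 - 2)²))*1³ = (10*(-7 + 17 + 10²))*1 = (10*(-7 + 17 + 100))*1 = (10*110)*1 = 1100*1 = 1100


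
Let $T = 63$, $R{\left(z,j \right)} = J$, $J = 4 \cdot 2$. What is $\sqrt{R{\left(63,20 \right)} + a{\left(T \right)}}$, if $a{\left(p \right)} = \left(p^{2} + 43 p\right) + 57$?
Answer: $\sqrt{6743} \approx 82.116$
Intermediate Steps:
$J = 8$
$R{\left(z,j \right)} = 8$
$a{\left(p \right)} = 57 + p^{2} + 43 p$
$\sqrt{R{\left(63,20 \right)} + a{\left(T \right)}} = \sqrt{8 + \left(57 + 63^{2} + 43 \cdot 63\right)} = \sqrt{8 + \left(57 + 3969 + 2709\right)} = \sqrt{8 + 6735} = \sqrt{6743}$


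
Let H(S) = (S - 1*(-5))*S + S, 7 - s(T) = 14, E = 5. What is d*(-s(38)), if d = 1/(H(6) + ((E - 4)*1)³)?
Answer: 7/73 ≈ 0.095890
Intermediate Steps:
s(T) = -7 (s(T) = 7 - 1*14 = 7 - 14 = -7)
H(S) = S + S*(5 + S) (H(S) = (S + 5)*S + S = (5 + S)*S + S = S*(5 + S) + S = S + S*(5 + S))
d = 1/73 (d = 1/(6*(6 + 6) + ((5 - 4)*1)³) = 1/(6*12 + (1*1)³) = 1/(72 + 1³) = 1/(72 + 1) = 1/73 ≈ 0.013699)
d*(-s(38)) = (-1*(-7))/73 = (1/73)*7 = 7/73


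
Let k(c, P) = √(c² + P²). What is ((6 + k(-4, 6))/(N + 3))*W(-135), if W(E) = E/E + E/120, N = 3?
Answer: -⅛ - √13/24 ≈ -0.27523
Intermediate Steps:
W(E) = 1 + E/120 (W(E) = 1 + E*(1/120) = 1 + E/120)
k(c, P) = √(P² + c²)
((6 + k(-4, 6))/(N + 3))*W(-135) = ((6 + √(6² + (-4)²))/(3 + 3))*(1 + (1/120)*(-135)) = ((6 + √(36 + 16))/6)*(1 - 9/8) = ((6 + √52)*(⅙))*(-⅛) = ((6 + 2*√13)*(⅙))*(-⅛) = (1 + √13/3)*(-⅛) = -⅛ - √13/24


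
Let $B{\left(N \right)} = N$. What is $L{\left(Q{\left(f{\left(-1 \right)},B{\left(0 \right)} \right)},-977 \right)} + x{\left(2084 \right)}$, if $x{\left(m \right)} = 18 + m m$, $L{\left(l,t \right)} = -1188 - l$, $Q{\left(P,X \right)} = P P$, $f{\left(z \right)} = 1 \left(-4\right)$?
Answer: $4341870$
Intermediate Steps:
$f{\left(z \right)} = -4$
$Q{\left(P,X \right)} = P^{2}$
$x{\left(m \right)} = 18 + m^{2}$
$L{\left(Q{\left(f{\left(-1 \right)},B{\left(0 \right)} \right)},-977 \right)} + x{\left(2084 \right)} = \left(-1188 - \left(-4\right)^{2}\right) + \left(18 + 2084^{2}\right) = \left(-1188 - 16\right) + \left(18 + 4343056\right) = \left(-1188 - 16\right) + 4343074 = -1204 + 4343074 = 4341870$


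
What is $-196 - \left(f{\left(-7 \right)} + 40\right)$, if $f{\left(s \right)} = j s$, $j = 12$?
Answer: $-152$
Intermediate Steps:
$f{\left(s \right)} = 12 s$
$-196 - \left(f{\left(-7 \right)} + 40\right) = -196 - \left(12 \left(-7\right) + 40\right) = -196 - \left(-84 + 40\right) = -196 - -44 = -196 + 44 = -152$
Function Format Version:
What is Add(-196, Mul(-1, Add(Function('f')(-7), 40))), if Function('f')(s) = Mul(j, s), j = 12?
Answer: -152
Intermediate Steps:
Function('f')(s) = Mul(12, s)
Add(-196, Mul(-1, Add(Function('f')(-7), 40))) = Add(-196, Mul(-1, Add(Mul(12, -7), 40))) = Add(-196, Mul(-1, Add(-84, 40))) = Add(-196, Mul(-1, -44)) = Add(-196, 44) = -152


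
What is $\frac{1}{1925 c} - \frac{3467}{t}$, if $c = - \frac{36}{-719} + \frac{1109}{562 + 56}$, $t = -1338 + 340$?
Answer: $\frac{5470560168841}{1574611041850} \approx 3.4742$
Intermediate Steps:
$t = -998$
$c = \frac{819619}{444342}$ ($c = \left(-36\right) \left(- \frac{1}{719}\right) + \frac{1109}{618} = \frac{36}{719} + 1109 \cdot \frac{1}{618} = \frac{36}{719} + \frac{1109}{618} = \frac{819619}{444342} \approx 1.8446$)
$\frac{1}{1925 c} - \frac{3467}{t} = \frac{1}{1925 \cdot \frac{819619}{444342}} - \frac{3467}{-998} = \frac{1}{1925} \cdot \frac{444342}{819619} - - \frac{3467}{998} = \frac{444342}{1577766575} + \frac{3467}{998} = \frac{5470560168841}{1574611041850}$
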